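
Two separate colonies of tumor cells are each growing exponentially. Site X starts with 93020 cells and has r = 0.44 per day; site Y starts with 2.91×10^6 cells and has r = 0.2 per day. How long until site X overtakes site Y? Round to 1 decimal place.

14.3 days

Set 93020·e^(0.44t) = 2.91×10^6·e^(0.2t).
e^((0.44 − 0.2)t) = 2.91×10^6/93020 → e^(0.24·t) = 31.284.
0.24·t = ln(31.284) = 3.4431, so t = 3.4431/0.24 = 14.346.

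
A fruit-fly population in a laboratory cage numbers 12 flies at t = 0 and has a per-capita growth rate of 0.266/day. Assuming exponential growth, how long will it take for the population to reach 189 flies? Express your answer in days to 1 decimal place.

10.4 days

Set N₀·e^(rt) = 189: e^(0.266·t) = 189/12 = 15.75.
0.266·t = ln(15.75) = 2.7568, so t = 2.7568/0.266 = 10.364.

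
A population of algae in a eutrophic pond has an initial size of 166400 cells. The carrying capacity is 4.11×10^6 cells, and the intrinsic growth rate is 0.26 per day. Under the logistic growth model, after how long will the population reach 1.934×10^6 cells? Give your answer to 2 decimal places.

A = (K − N₀)/N₀ = (4.11×10^6 − 166400)/166400 = 23.7.
Solve 4.11×10^6/(1 + 23.7·e^(−0.26t)) = 1.934×10^6: 1 + 23.7·e^(−0.26t) = 2.1251, so e^(−0.26t) = 0.0474748.
−0.26·t = ln(0.0474748) = -3.0476, so t = 3.0476/0.26 = 11.721.

11.72 days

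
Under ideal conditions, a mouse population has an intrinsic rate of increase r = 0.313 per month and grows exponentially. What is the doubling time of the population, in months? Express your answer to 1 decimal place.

2.2 months

Doubling time t_d = ln(2)/r = 0.6931/0.313 = 2.2145.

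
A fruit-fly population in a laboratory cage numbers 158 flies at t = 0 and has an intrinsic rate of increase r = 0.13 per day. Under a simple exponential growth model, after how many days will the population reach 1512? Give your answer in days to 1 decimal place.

Set N₀·e^(rt) = 1512: e^(0.13·t) = 1512/158 = 9.5696.
0.13·t = ln(9.5696) = 2.2586, so t = 2.2586/0.13 = 17.374.

17.4 days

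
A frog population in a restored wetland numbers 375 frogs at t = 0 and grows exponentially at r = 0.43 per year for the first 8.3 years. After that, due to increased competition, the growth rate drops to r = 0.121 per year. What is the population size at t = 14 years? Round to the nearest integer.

26519 frogs

Phase 1: N(8.3) = 375·e^(0.43×8.3) = 375·e^3.569 = 13305.4.
Phase 2 runs for 14 − 8.3 = 5.7 years at r = 0.121.
N(14) = 13305.4·e^(0.121×5.7) = 13305.4·e^0.6897 = 26519.2.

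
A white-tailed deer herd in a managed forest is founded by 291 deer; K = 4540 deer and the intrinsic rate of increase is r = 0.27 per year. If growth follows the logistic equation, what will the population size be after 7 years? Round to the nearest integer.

A = (K − N₀)/N₀ = (4540 − 291)/291 = 14.601.
N(t) = K/(1 + A·e^(−rt)) = 4540/(1 + 14.601×e^(−0.27×7)).
e^(−1.89) = 0.15107; denominator = 1 + 14.601×0.15107 = 3.2059.
N = 4540/3.2059 = 1416.16.

1416 deer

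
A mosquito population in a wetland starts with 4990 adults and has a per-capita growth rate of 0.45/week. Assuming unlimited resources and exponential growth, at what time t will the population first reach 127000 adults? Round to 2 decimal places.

7.19 weeks

Set N₀·e^(rt) = 127000: e^(0.45·t) = 127000/4990 = 25.451.
0.45·t = ln(25.451) = 3.2368, so t = 3.2368/0.45 = 7.1928.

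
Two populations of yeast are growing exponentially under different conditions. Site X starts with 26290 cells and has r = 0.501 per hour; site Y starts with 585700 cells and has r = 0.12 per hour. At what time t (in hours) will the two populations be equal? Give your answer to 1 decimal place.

Set 26290·e^(0.501t) = 585700·e^(0.12t).
e^((0.501 − 0.12)t) = 585700/26290 → e^(0.381·t) = 22.278.
0.381·t = ln(22.278) = 3.1036, so t = 3.1036/0.381 = 8.146.

8.1 hours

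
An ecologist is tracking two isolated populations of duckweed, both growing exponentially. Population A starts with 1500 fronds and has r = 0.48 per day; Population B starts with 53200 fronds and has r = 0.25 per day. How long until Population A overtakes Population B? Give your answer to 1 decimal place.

Set 1500·e^(0.48t) = 53200·e^(0.25t).
e^((0.48 − 0.25)t) = 53200/1500 → e^(0.23·t) = 35.467.
0.23·t = ln(35.467) = 3.5686, so t = 3.5686/0.23 = 15.516.

15.5 days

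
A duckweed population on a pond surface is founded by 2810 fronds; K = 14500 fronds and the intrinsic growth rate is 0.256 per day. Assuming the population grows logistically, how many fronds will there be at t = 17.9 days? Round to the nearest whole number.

13908 fronds

A = (K − N₀)/N₀ = (14500 − 2810)/2810 = 4.1601.
N(t) = K/(1 + A·e^(−rt)) = 14500/(1 + 4.1601×e^(−0.256×17.9)).
e^(−4.582) = 0.01023; denominator = 1 + 4.1601×0.01023 = 1.0426.
N = 14500/1.0426 = 13908.1.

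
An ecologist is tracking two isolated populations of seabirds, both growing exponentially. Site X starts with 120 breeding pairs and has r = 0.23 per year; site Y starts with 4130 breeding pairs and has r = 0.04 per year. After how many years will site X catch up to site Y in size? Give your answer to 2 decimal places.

18.62 years

Set 120·e^(0.23t) = 4130·e^(0.04t).
e^((0.23 − 0.04)t) = 4130/120 → e^(0.19·t) = 34.417.
0.19·t = ln(34.417) = 3.5385, so t = 3.5385/0.19 = 18.624.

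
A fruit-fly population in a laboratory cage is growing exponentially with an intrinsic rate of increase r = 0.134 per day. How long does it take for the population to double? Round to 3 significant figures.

Doubling time t_d = ln(2)/r = 0.6931/0.134 = 5.1727.

5.17 days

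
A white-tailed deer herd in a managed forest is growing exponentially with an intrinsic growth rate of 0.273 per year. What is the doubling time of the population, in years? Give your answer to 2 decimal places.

Doubling time t_d = ln(2)/r = 0.6931/0.273 = 2.539.

2.54 years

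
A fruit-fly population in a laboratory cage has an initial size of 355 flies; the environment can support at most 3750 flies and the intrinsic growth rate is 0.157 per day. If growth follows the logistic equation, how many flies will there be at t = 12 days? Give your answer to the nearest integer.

A = (K − N₀)/N₀ = (3750 − 355)/355 = 9.5634.
N(t) = K/(1 + A·e^(−rt)) = 3750/(1 + 9.5634×e^(−0.157×12)).
e^(−1.884) = 0.15198; denominator = 1 + 9.5634×0.15198 = 2.4535.
N = 3750/2.4535 = 1528.46.

1528 flies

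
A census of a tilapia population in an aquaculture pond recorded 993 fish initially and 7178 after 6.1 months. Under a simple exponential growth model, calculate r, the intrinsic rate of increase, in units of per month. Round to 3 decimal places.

0.324 per month

From N(t) = N₀·e^(rt): e^(r·6.1) = 7178/993 = 7.2286.
r·6.1 = ln(7.2286) = 1.978, so r = 1.978/6.1 = 0.32427.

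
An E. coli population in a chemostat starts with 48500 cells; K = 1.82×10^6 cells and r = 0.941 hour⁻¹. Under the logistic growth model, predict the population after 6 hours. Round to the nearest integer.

1612053 cells

A = (K − N₀)/N₀ = (1.82×10^6 − 48500)/48500 = 36.526.
N(t) = K/(1 + A·e^(−rt)) = 1.82×10^6/(1 + 36.526×e^(−0.941×6)).
e^(−5.646) = 0.0035316; denominator = 1 + 36.526×0.0035316 = 1.129.
N = 1.82×10^6/1.129 = 1.612053×10^6.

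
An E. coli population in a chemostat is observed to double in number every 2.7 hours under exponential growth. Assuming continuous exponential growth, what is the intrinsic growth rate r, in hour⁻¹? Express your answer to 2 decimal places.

r = ln(2)/t_d = 0.6931/2.7 = 0.25672.

0.26 per hour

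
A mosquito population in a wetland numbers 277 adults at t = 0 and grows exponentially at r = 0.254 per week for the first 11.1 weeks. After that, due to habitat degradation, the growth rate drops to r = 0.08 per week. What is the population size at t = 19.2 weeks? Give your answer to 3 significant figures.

Phase 1: N(11.1) = 277·e^(0.254×11.1) = 277·e^2.819 = 4644.4.
Phase 2 runs for 19.2 − 11.1 = 8.1 weeks at r = 0.08.
N(19.2) = 4644.4·e^(0.08×8.1) = 4644.4·e^0.648 = 8878.76.

8880 adults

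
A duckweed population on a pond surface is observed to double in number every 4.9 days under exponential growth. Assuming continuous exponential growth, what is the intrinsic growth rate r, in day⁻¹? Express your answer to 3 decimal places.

0.141 per day

r = ln(2)/t_d = 0.6931/4.9 = 0.14146.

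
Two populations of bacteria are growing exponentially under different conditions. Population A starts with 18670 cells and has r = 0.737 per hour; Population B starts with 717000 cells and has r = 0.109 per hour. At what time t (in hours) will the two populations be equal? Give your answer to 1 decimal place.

5.8 hours

Set 18670·e^(0.737t) = 717000·e^(0.109t).
e^((0.737 − 0.109)t) = 717000/18670 → e^(0.628·t) = 38.404.
0.628·t = ln(38.404) = 3.6482, so t = 3.6482/0.628 = 5.8092.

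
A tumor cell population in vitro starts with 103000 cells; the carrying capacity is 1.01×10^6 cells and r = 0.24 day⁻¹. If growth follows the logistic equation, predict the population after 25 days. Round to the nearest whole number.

A = (K − N₀)/N₀ = (1.01×10^6 − 103000)/103000 = 8.8058.
N(t) = K/(1 + A·e^(−rt)) = 1.01×10^6/(1 + 8.8058×e^(−0.24×25)).
e^(−6) = 0.0024788; denominator = 1 + 8.8058×0.0024788 = 1.0218.
N = 1.01×10^6/1.0218 = 988425.

988425 cells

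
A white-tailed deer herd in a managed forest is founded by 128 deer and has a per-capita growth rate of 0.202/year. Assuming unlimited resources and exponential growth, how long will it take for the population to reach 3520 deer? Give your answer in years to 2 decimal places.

Set N₀·e^(rt) = 3520: e^(0.202·t) = 3520/128 = 27.5.
0.202·t = ln(27.5) = 3.3142, so t = 3.3142/0.202 = 16.407.

16.41 years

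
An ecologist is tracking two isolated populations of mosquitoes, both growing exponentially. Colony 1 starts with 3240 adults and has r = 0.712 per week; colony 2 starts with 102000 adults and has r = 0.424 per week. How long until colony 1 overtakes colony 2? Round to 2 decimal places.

Set 3240·e^(0.712t) = 102000·e^(0.424t).
e^((0.712 − 0.424)t) = 102000/3240 → e^(0.288·t) = 31.481.
0.288·t = ln(31.481) = 3.4494, so t = 3.4494/0.288 = 11.977.

11.98 weeks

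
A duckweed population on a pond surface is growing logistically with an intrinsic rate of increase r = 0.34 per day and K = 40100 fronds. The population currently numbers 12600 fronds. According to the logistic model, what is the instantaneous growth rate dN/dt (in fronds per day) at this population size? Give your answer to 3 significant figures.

2940 fronds per day

dN/dt = rN(1 − N/K) = 0.34 × 12600 × (1 − 12600/40100).
1 − 12600/40100 = 0.68579; dN/dt = 0.34 × 12600 × 0.68579 = 2937.9.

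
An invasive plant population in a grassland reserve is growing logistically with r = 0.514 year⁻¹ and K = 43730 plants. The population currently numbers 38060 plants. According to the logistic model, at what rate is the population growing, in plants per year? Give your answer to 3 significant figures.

2540 plants per year

dN/dt = rN(1 − N/K) = 0.514 × 38060 × (1 − 38060/43730).
1 − 38060/43730 = 0.12966; dN/dt = 0.514 × 38060 × 0.12966 = 2536.5.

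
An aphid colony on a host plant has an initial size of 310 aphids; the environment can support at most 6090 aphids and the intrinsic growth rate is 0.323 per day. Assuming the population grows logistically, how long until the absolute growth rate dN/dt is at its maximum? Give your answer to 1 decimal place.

9.1 days

Logistic growth is fastest at N = K/2 = 3045.
A = (K − N₀)/N₀ = 18.645. Set K/(1 + A·e^(−rt)) = K/2 → A·e^(−rt) = 1.
e^(−0.323t) = 1/18.645 = 0.0536332, so t = ln(18.645)/0.323 = 2.9256/0.323 = 9.0575.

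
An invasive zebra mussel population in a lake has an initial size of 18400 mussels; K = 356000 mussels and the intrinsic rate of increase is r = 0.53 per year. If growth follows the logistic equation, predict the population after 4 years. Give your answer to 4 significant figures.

A = (K − N₀)/N₀ = (356000 − 18400)/18400 = 18.348.
N(t) = K/(1 + A·e^(−rt)) = 356000/(1 + 18.348×e^(−0.53×4)).
e^(−2.12) = 0.12003; denominator = 1 + 18.348×0.12003 = 3.2023.
N = 356000/3.2023 = 111169.

111200 mussels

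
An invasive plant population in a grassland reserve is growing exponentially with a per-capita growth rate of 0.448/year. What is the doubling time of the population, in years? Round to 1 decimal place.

Doubling time t_d = ln(2)/r = 0.6931/0.448 = 1.5472.

1.5 years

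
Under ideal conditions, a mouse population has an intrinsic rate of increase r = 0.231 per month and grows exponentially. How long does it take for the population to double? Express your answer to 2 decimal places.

Doubling time t_d = ln(2)/r = 0.6931/0.231 = 3.0006.

3.00 months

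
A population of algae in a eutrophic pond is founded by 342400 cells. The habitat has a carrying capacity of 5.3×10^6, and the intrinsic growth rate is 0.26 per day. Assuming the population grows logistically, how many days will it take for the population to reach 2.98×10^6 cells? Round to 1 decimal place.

11.2 days

A = (K − N₀)/N₀ = (5.3×10^6 − 342400)/342400 = 14.479.
Solve 5.3×10^6/(1 + 14.479·e^(−0.26t)) = 2.98×10^6: 1 + 14.479·e^(−0.26t) = 1.7785, so e^(−0.26t) = 0.0537693.
−0.26·t = ln(0.0537693) = -2.9231, so t = 2.9231/0.26 = 11.243.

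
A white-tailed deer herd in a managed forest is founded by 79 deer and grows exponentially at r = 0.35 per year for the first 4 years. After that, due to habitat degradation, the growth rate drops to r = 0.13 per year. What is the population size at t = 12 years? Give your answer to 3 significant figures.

906 deer

Phase 1: N(4) = 79·e^(0.35×4) = 79·e^1.4 = 320.361.
Phase 2 runs for 12 − 4 = 8 years at r = 0.13.
N(12) = 320.361·e^(0.13×8) = 320.361·e^1.04 = 906.37.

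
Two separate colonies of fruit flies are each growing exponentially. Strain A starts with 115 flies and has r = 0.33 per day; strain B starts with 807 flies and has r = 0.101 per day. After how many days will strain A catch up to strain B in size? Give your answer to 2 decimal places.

8.51 days

Set 115·e^(0.33t) = 807·e^(0.101t).
e^((0.33 − 0.101)t) = 807/115 → e^(0.229·t) = 7.0174.
0.229·t = ln(7.0174) = 1.9484, so t = 1.9484/0.229 = 8.5083.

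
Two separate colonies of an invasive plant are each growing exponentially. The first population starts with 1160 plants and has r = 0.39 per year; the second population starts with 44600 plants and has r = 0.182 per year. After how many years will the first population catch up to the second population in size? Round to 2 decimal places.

Set 1160·e^(0.39t) = 44600·e^(0.182t).
e^((0.39 − 0.182)t) = 44600/1160 → e^(0.208·t) = 38.448.
0.208·t = ln(38.448) = 3.6493, so t = 3.6493/0.208 = 17.545.

17.54 years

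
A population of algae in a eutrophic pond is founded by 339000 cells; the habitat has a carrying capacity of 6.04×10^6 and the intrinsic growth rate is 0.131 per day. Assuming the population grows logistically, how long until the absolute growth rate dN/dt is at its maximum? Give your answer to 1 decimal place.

21.5 days

Logistic growth is fastest at N = K/2 = 3.02×10^6.
A = (K − N₀)/N₀ = 16.817. Set K/(1 + A·e^(−rt)) = K/2 → A·e^(−rt) = 1.
e^(−0.131t) = 1/16.817 = 0.0594633, so t = ln(16.817)/0.131 = 2.8224/0.131 = 21.545.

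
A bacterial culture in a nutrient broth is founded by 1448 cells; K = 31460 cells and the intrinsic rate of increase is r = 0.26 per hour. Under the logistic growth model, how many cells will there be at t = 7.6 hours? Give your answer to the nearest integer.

A = (K − N₀)/N₀ = (31460 − 1448)/1448 = 20.727.
N(t) = K/(1 + A·e^(−rt)) = 31460/(1 + 20.727×e^(−0.26×7.6)).
e^(−1.976) = 0.13862; denominator = 1 + 20.727×0.13862 = 3.8732.
N = 31460/3.8732 = 8122.56.

8123 cells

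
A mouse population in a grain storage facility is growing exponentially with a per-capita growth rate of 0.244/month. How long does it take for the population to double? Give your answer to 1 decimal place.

Doubling time t_d = ln(2)/r = 0.6931/0.244 = 2.8408.

2.8 months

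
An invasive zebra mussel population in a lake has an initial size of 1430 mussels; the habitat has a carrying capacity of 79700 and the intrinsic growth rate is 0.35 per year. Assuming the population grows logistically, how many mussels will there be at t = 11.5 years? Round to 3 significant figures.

40300 mussels

A = (K − N₀)/N₀ = (79700 − 1430)/1430 = 54.734.
N(t) = K/(1 + A·e^(−rt)) = 79700/(1 + 54.734×e^(−0.35×11.5)).
e^(−4.025) = 0.017863; denominator = 1 + 54.734×0.017863 = 1.9777.
N = 79700/1.9777 = 40298.5.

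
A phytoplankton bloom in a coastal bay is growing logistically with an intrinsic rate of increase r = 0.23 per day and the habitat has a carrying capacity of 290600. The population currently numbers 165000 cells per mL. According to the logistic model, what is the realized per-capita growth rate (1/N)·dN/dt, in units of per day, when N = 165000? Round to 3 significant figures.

0.0994 per day

(1/N)·dN/dt = r(1 − N/K) = 0.23 × (1 − 165000/290600).
= 0.23 × 0.43221 = 0.099408.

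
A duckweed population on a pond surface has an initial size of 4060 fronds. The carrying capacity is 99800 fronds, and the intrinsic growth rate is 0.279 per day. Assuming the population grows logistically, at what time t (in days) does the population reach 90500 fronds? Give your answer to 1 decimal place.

19.5 days

A = (K − N₀)/N₀ = (99800 − 4060)/4060 = 23.581.
Solve 99800/(1 + 23.581·e^(−0.279t)) = 90500: 1 + 23.581·e^(−0.279t) = 1.1028, so e^(−0.279t) = 0.0043578.
−0.279·t = ln(0.0043578) = -5.4358, so t = 5.4358/0.279 = 19.483.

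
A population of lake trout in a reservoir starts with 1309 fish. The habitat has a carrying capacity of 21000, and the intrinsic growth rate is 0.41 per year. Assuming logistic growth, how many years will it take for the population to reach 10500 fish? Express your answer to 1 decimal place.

6.6 years

A = (K − N₀)/N₀ = (21000 − 1309)/1309 = 15.043.
Solve 21000/(1 + 15.043·e^(−0.41t)) = 10500: 1 + 15.043·e^(−0.41t) = 2, so e^(−0.41t) = 0.0664771.
−0.41·t = ln(0.0664771) = -2.7109, so t = 2.7109/0.41 = 6.6119.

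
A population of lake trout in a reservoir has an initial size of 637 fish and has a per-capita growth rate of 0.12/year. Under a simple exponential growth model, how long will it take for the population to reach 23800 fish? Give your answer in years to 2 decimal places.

Set N₀·e^(rt) = 23800: e^(0.12·t) = 23800/637 = 37.363.
0.12·t = ln(37.363) = 3.6207, so t = 3.6207/0.12 = 30.172.

30.17 years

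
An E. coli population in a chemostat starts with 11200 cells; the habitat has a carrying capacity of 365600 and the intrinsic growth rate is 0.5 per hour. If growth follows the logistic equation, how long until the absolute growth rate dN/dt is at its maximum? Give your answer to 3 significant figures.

Logistic growth is fastest at N = K/2 = 182800.
A = (K − N₀)/N₀ = 31.643. Set K/(1 + A·e^(−rt)) = K/2 → A·e^(−rt) = 1.
e^(−0.5t) = 1/31.643 = 0.0316027, so t = ln(31.643)/0.5 = 3.4545/0.5 = 6.909.

6.91 hours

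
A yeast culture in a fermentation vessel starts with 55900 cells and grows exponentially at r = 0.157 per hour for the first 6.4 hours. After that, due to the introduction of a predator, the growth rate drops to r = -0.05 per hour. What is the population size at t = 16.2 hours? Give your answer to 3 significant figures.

Phase 1: N(6.4) = 55900·e^(0.157×6.4) = 55900·e^1.005 = 152683.
Phase 2 runs for 16.2 − 6.4 = 9.8 hours at r = -0.05.
N(16.2) = 152683·e^(-0.05×9.8) = 152683·e^-0.49 = 93537.7.

93500 cells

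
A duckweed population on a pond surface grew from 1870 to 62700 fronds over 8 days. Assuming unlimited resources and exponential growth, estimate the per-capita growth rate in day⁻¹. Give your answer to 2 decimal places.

0.44 per day

From N(t) = N₀·e^(rt): e^(r·8) = 62700/1870 = 33.529.
r·8 = ln(33.529) = 3.5124, so r = 3.5124/8 = 0.43905.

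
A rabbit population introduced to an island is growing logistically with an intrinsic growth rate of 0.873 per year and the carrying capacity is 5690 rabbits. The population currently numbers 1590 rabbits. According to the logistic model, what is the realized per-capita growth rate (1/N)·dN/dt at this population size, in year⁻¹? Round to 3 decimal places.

0.629 per year

(1/N)·dN/dt = r(1 − N/K) = 0.873 × (1 − 1590/5690).
= 0.873 × 0.72056 = 0.62905.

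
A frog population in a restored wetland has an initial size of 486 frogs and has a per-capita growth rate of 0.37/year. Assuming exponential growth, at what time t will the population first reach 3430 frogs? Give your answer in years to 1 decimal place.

5.3 years

Set N₀·e^(rt) = 3430: e^(0.37·t) = 3430/486 = 7.0576.
0.37·t = ln(7.0576) = 1.9541, so t = 1.9541/0.37 = 5.2814.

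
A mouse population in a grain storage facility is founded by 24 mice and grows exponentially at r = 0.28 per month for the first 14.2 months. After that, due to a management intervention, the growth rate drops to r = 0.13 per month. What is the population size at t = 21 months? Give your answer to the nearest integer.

3097 mice

Phase 1: N(14.2) = 24·e^(0.28×14.2) = 24·e^3.976 = 1279.28.
Phase 2 runs for 21 − 14.2 = 6.8 months at r = 0.13.
N(21) = 1279.28·e^(0.13×6.8) = 1279.28·e^0.884 = 3096.58.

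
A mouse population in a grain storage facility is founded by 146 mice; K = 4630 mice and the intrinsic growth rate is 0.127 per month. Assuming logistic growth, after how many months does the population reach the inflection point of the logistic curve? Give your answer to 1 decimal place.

27.0 months

Logistic growth is fastest at N = K/2 = 2315.
A = (K − N₀)/N₀ = 30.712. Set K/(1 + A·e^(−rt)) = K/2 → A·e^(−rt) = 1.
e^(−0.127t) = 1/30.712 = 0.0325602, so t = ln(30.712)/0.127 = 3.4247/0.127 = 26.966.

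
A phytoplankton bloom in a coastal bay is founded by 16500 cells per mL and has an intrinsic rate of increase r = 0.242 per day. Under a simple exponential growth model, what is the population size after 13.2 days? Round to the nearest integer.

402526 cells per mL

N(t) = N₀·e^(rt) = 16500 × e^(0.242×13.2) = 16500 × e^3.194.
e^3.194 ≈ 24.396, so N ≈ 16500 × 24.396 = 402526.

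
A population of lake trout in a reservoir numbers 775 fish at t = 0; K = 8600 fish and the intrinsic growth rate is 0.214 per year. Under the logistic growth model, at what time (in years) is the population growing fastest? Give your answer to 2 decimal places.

10.80 years

Logistic growth is fastest at N = K/2 = 4300.
A = (K − N₀)/N₀ = 10.097. Set K/(1 + A·e^(−rt)) = K/2 → A·e^(−rt) = 1.
e^(−0.214t) = 1/10.097 = 0.0990415, so t = ln(10.097)/0.214 = 2.3122/0.214 = 10.805.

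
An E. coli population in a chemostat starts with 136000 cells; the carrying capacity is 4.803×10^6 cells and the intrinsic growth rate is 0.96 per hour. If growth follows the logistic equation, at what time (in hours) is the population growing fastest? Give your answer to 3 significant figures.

Logistic growth is fastest at N = K/2 = 2.4015×10^6.
A = (K − N₀)/N₀ = 34.316. Set K/(1 + A·e^(−rt)) = K/2 → A·e^(−rt) = 1.
e^(−0.96t) = 1/34.316 = 0.0291408, so t = ln(34.316)/0.96 = 3.5356/0.96 = 3.6829.

3.68 hours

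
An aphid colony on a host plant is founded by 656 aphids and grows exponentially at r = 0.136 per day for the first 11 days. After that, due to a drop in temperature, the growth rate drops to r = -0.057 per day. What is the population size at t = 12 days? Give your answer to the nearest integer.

Phase 1: N(11) = 656·e^(0.136×11) = 656·e^1.496 = 2928.25.
Phase 2 runs for 12 − 11 = 1 days at r = -0.057.
N(12) = 2928.25·e^(-0.057×1) = 2928.25·e^-0.057 = 2766.01.

2766 aphids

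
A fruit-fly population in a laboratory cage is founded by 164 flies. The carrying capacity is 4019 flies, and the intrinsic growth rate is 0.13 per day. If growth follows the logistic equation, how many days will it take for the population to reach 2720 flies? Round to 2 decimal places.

A = (K − N₀)/N₀ = (4019 − 164)/164 = 23.506.
Solve 4019/(1 + 23.506·e^(−0.13t)) = 2720: 1 + 23.506·e^(−0.13t) = 1.4776, so e^(−0.13t) = 0.020317.
−0.13·t = ln(0.020317) = -3.8963, so t = 3.8963/0.13 = 29.972.

29.97 days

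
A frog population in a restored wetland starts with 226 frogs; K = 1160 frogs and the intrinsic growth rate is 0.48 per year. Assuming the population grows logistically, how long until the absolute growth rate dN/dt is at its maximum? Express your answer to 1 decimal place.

3.0 years

Logistic growth is fastest at N = K/2 = 580.
A = (K − N₀)/N₀ = 4.1327. Set K/(1 + A·e^(−rt)) = K/2 → A·e^(−rt) = 1.
e^(−0.48t) = 1/4.1327 = 0.24197, so t = ln(4.1327)/0.48 = 1.4189/0.48 = 2.9561.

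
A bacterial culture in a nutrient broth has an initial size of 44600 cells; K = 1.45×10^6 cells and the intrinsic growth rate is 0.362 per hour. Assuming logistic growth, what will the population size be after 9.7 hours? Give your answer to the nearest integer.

A = (K − N₀)/N₀ = (1.45×10^6 − 44600)/44600 = 31.511.
N(t) = K/(1 + A·e^(−rt)) = 1.45×10^6/(1 + 31.511×e^(−0.362×9.7)).
e^(−3.511) = 0.029855; denominator = 1 + 31.511×0.029855 = 1.9408.
N = 1.45×10^6/1.9408 = 747126.

747126 cells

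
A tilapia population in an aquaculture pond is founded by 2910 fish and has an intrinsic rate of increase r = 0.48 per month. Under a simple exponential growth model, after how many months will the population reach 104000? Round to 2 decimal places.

7.45 months

Set N₀·e^(rt) = 104000: e^(0.48·t) = 104000/2910 = 35.739.
0.48·t = ln(35.739) = 3.5762, so t = 3.5762/0.48 = 7.4505.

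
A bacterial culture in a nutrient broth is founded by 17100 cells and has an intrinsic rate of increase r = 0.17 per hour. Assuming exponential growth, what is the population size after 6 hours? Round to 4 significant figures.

N(t) = N₀·e^(rt) = 17100 × e^(0.17×6) = 17100 × e^1.02.
e^1.02 ≈ 2.7732, so N ≈ 17100 × 2.7732 = 47421.6.

47420 cells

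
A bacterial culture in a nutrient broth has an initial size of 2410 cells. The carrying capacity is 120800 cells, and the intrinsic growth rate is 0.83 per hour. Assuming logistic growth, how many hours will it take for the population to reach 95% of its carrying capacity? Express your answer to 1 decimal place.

8.2 hours

A = (K − N₀)/N₀ = (120800 − 2410)/2410 = 49.124.
Solve 120800/(1 + 49.124·e^(−0.83t)) = 114760: 1 + 49.124·e^(−0.83t) = 1.0526, so e^(−0.83t) = 0.00107139.
−0.83·t = ln(0.00107139) = -6.8388, so t = 6.8388/0.83 = 8.2395.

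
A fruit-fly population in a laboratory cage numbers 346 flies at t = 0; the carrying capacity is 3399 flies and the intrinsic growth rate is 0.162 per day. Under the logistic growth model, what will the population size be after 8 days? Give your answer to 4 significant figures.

995.5 flies

A = (K − N₀)/N₀ = (3399 − 346)/346 = 8.8237.
N(t) = K/(1 + A·e^(−rt)) = 3399/(1 + 8.8237×e^(−0.162×8)).
e^(−1.296) = 0.27362; denominator = 1 + 8.8237×0.27362 = 3.4144.
N = 3399/3.4144 = 995.496.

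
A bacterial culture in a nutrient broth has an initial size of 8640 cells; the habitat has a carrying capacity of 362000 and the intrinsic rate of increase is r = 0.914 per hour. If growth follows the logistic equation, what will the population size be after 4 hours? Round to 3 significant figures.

A = (K − N₀)/N₀ = (362000 − 8640)/8640 = 40.898.
N(t) = K/(1 + A·e^(−rt)) = 362000/(1 + 40.898×e^(−0.914×4)).
e^(−3.656) = 0.025836; denominator = 1 + 40.898×0.025836 = 2.0566.
N = 362000/2.0566 = 176016.

176000 cells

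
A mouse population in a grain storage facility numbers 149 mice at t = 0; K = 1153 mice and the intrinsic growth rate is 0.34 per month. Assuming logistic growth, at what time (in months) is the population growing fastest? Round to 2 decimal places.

5.61 months

Logistic growth is fastest at N = K/2 = 576.5.
A = (K − N₀)/N₀ = 6.7383. Set K/(1 + A·e^(−rt)) = K/2 → A·e^(−rt) = 1.
e^(−0.34t) = 1/6.7383 = 0.148406, so t = ln(6.7383)/0.34 = 1.9078/0.34 = 5.6112.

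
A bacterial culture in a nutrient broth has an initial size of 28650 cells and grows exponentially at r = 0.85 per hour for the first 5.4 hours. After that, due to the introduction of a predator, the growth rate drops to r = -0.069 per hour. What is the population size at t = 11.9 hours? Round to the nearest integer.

1802002 cells

Phase 1: N(5.4) = 28650·e^(0.85×5.4) = 28650·e^4.59 = 2.821865×10^6.
Phase 2 runs for 11.9 − 5.4 = 6.5 hours at r = -0.069.
N(11.9) = 2.821865×10^6·e^(-0.069×6.5) = 2.821865×10^6·e^-0.4485 = 1.802002×10^6.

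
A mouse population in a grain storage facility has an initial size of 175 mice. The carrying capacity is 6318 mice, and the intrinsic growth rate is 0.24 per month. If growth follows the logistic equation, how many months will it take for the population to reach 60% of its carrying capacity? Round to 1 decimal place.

16.5 months

A = (K − N₀)/N₀ = (6318 − 175)/175 = 35.103.
Solve 6318/(1 + 35.103·e^(−0.24t)) = 3790.8: 1 + 35.103·e^(−0.24t) = 1.6667, so e^(−0.24t) = 0.0189918.
−0.24·t = ln(0.0189918) = -3.9637, so t = 3.9637/0.24 = 16.516.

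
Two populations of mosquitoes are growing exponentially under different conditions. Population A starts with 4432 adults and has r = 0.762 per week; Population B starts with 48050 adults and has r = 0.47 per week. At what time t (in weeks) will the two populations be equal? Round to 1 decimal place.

Set 4432·e^(0.762t) = 48050·e^(0.47t).
e^((0.762 − 0.47)t) = 48050/4432 → e^(0.292·t) = 10.842.
0.292·t = ln(10.842) = 2.3834, so t = 2.3834/0.292 = 8.1623.

8.2 weeks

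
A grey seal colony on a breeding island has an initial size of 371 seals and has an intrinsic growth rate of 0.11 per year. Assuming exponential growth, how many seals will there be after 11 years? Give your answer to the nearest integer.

1244 seals

N(t) = N₀·e^(rt) = 371 × e^(0.11×11) = 371 × e^1.21.
e^1.21 ≈ 3.3535, so N ≈ 371 × 3.3535 = 1244.14.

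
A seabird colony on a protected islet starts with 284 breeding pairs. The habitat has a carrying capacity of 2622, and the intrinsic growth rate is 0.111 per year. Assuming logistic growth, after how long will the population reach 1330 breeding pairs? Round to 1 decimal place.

19.3 years

A = (K − N₀)/N₀ = (2622 − 284)/284 = 8.2324.
Solve 2622/(1 + 8.2324·e^(−0.111t)) = 1330: 1 + 8.2324·e^(−0.111t) = 1.9714, so e^(−0.111t) = 0.118001.
−0.111·t = ln(0.118001) = -2.1371, so t = 2.1371/0.111 = 19.253.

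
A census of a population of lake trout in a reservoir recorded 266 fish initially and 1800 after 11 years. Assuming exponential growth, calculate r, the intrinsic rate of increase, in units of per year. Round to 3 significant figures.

0.174 per year

From N(t) = N₀·e^(rt): e^(r·11) = 1800/266 = 6.7669.
r·11 = ln(6.7669) = 1.912, so r = 1.912/11 = 0.17382.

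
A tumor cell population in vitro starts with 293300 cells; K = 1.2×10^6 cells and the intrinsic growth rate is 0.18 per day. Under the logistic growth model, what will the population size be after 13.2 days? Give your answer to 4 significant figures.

A = (K − N₀)/N₀ = (1.2×10^6 − 293300)/293300 = 3.0914.
N(t) = K/(1 + A·e^(−rt)) = 1.2×10^6/(1 + 3.0914×e^(−0.18×13.2)).
e^(−2.376) = 0.092922; denominator = 1 + 3.0914×0.092922 = 1.2873.
N = 1.2×10^6/1.2873 = 932216.

932200 cells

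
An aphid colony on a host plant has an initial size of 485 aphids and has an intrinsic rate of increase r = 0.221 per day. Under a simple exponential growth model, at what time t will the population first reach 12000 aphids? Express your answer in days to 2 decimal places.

14.52 days

Set N₀·e^(rt) = 12000: e^(0.221·t) = 12000/485 = 24.742.
0.221·t = ln(24.742) = 3.2085, so t = 3.2085/0.221 = 14.518.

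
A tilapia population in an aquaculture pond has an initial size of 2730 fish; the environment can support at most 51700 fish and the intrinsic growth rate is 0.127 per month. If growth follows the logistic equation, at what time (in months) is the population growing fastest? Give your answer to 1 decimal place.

Logistic growth is fastest at N = K/2 = 25850.
A = (K − N₀)/N₀ = 17.938. Set K/(1 + A·e^(−rt)) = K/2 → A·e^(−rt) = 1.
e^(−0.127t) = 1/17.938 = 0.0557484, so t = ln(17.938)/0.127 = 2.8869/0.127 = 22.732.

22.7 months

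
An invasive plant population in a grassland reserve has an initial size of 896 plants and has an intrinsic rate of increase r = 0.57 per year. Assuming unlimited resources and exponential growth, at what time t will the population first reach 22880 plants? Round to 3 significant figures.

Set N₀·e^(rt) = 22880: e^(0.57·t) = 22880/896 = 25.536.
0.57·t = ln(25.536) = 3.2401, so t = 3.2401/0.57 = 5.6843.

5.68 years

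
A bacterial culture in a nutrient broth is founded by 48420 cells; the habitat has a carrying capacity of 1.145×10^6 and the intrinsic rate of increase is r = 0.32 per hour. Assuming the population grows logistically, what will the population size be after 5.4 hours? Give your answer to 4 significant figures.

A = (K − N₀)/N₀ = (1.145×10^6 − 48420)/48420 = 22.647.
N(t) = K/(1 + A·e^(−rt)) = 1.145×10^6/(1 + 22.647×e^(−0.32×5.4)).
e^(−1.728) = 0.17764; denominator = 1 + 22.647×0.17764 = 5.023.
N = 1.145×10^6/5.023 = 227949.

227900 cells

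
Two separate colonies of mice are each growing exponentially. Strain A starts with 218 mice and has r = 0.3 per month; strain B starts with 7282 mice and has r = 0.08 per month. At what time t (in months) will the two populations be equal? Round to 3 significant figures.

15.9 months

Set 218·e^(0.3t) = 7282·e^(0.08t).
e^((0.3 − 0.08)t) = 7282/218 → e^(0.22·t) = 33.404.
0.22·t = ln(33.404) = 3.5087, so t = 3.5087/0.22 = 15.948.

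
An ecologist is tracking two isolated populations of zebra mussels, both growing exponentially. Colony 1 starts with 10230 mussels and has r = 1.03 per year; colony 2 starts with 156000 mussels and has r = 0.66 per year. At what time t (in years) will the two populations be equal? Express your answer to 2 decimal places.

Set 10230·e^(1.03t) = 156000·e^(0.66t).
e^((1.03 − 0.66)t) = 156000/10230 → e^(0.37·t) = 15.249.
0.37·t = ln(15.249) = 2.7245, so t = 2.7245/0.37 = 7.3636.

7.36 years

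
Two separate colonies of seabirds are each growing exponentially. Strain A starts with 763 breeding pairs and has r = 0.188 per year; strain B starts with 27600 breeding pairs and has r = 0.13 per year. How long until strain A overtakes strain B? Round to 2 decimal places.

Set 763·e^(0.188t) = 27600·e^(0.13t).
e^((0.188 − 0.13)t) = 27600/763 → e^(0.058·t) = 36.173.
0.058·t = ln(36.173) = 3.5883, so t = 3.5883/0.058 = 61.867.

61.87 years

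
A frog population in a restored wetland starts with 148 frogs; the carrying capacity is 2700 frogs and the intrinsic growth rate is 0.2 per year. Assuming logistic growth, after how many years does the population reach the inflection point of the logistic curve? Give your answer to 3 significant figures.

14.2 years

Logistic growth is fastest at N = K/2 = 1350.
A = (K − N₀)/N₀ = 17.243. Set K/(1 + A·e^(−rt)) = K/2 → A·e^(−rt) = 1.
e^(−0.2t) = 1/17.243 = 0.0579937, so t = ln(17.243)/0.2 = 2.8474/0.2 = 14.237.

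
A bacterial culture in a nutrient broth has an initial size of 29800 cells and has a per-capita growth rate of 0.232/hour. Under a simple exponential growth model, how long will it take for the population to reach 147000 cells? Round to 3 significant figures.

6.88 hours

Set N₀·e^(rt) = 147000: e^(0.232·t) = 147000/29800 = 4.9329.
0.232·t = ln(4.9329) = 1.5959, so t = 1.5959/0.232 = 6.879.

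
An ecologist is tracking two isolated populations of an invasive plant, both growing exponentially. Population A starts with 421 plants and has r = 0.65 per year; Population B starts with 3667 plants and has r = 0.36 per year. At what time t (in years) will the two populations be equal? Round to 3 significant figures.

Set 421·e^(0.65t) = 3667·e^(0.36t).
e^((0.65 − 0.36)t) = 3667/421 → e^(0.29·t) = 8.7102.
0.29·t = ln(8.7102) = 2.1645, so t = 2.1645/0.29 = 7.4638.

7.46 years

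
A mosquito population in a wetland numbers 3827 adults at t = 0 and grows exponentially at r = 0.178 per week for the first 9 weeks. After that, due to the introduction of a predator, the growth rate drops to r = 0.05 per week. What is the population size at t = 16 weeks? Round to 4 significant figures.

Phase 1: N(9) = 3827·e^(0.178×9) = 3827·e^1.602 = 18993.2.
Phase 2 runs for 16 − 9 = 7 weeks at r = 0.05.
N(16) = 18993.2·e^(0.05×7) = 18993.2·e^0.35 = 26952.6.

26950 adults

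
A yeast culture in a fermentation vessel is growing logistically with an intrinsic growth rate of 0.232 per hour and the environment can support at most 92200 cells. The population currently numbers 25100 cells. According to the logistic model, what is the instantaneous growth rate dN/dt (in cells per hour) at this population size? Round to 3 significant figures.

dN/dt = rN(1 − N/K) = 0.232 × 25100 × (1 − 25100/92200).
1 − 25100/92200 = 0.72777; dN/dt = 0.232 × 25100 × 0.72777 = 4237.9.

4240 cells per hour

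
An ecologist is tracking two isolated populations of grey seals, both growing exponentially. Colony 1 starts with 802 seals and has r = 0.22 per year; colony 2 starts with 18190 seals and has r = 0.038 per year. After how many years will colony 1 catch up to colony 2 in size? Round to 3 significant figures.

Set 802·e^(0.22t) = 18190·e^(0.038t).
e^((0.22 − 0.038)t) = 18190/802 → e^(0.182·t) = 22.681.
0.182·t = ln(22.681) = 3.1215, so t = 3.1215/0.182 = 17.151.

17.2 years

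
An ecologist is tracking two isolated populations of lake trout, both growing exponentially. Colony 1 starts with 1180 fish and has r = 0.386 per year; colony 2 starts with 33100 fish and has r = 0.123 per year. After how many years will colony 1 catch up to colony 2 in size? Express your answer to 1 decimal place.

12.7 years

Set 1180·e^(0.386t) = 33100·e^(0.123t).
e^((0.386 − 0.123)t) = 33100/1180 → e^(0.263·t) = 28.051.
0.263·t = ln(28.051) = 3.334, so t = 3.334/0.263 = 12.677.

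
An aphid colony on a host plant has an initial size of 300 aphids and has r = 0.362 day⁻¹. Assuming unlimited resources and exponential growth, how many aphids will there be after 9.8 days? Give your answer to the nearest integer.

10419 aphids

N(t) = N₀·e^(rt) = 300 × e^(0.362×9.8) = 300 × e^3.548.
e^3.548 ≈ 34.73, so N ≈ 300 × 34.73 = 10419.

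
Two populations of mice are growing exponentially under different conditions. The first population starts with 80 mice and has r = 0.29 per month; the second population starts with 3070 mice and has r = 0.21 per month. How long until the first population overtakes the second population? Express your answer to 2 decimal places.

45.59 months

Set 80·e^(0.29t) = 3070·e^(0.21t).
e^((0.29 − 0.21)t) = 3070/80 → e^(0.08·t) = 38.375.
0.08·t = ln(38.375) = 3.6474, so t = 3.6474/0.08 = 45.593.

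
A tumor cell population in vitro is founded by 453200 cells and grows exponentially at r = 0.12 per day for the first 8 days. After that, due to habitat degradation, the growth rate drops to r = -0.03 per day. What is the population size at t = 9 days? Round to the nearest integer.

Phase 1: N(8) = 453200·e^(0.12×8) = 453200·e^0.96 = 1.183621×10^6.
Phase 2 runs for 9 − 8 = 1 days at r = -0.03.
N(9) = 1.183621×10^6·e^(-0.03×1) = 1.183621×10^6·e^-0.03 = 1.14864×10^6.

1148640 cells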